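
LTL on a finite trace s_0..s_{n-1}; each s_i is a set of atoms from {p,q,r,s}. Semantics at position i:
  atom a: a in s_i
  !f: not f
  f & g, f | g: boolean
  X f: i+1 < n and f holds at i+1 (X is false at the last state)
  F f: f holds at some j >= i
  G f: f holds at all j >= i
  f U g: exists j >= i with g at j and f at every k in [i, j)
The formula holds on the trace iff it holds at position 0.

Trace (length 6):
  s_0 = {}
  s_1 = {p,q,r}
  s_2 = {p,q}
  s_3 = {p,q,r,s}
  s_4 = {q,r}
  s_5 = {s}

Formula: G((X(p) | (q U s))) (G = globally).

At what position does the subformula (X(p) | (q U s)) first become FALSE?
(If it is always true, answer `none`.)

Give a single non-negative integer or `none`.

s_0={}: (X(p) | (q U s))=True X(p)=True p=False (q U s)=False q=False s=False
s_1={p,q,r}: (X(p) | (q U s))=True X(p)=True p=True (q U s)=True q=True s=False
s_2={p,q}: (X(p) | (q U s))=True X(p)=True p=True (q U s)=True q=True s=False
s_3={p,q,r,s}: (X(p) | (q U s))=True X(p)=False p=True (q U s)=True q=True s=True
s_4={q,r}: (X(p) | (q U s))=True X(p)=False p=False (q U s)=True q=True s=False
s_5={s}: (X(p) | (q U s))=True X(p)=False p=False (q U s)=True q=False s=True
G((X(p) | (q U s))) holds globally = True
No violation — formula holds at every position.

Answer: none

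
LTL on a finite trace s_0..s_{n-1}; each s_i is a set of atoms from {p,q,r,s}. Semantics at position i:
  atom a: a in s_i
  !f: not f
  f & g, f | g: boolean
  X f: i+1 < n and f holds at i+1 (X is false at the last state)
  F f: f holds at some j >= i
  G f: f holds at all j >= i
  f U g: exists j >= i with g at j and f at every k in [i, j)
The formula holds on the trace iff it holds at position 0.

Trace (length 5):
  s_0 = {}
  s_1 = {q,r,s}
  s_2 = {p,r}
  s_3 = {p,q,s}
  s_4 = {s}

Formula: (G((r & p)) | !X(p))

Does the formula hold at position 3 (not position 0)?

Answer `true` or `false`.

Answer: true

Derivation:
s_0={}: (G((r & p)) | !X(p))=True G((r & p))=False (r & p)=False r=False p=False !X(p)=True X(p)=False
s_1={q,r,s}: (G((r & p)) | !X(p))=False G((r & p))=False (r & p)=False r=True p=False !X(p)=False X(p)=True
s_2={p,r}: (G((r & p)) | !X(p))=False G((r & p))=False (r & p)=True r=True p=True !X(p)=False X(p)=True
s_3={p,q,s}: (G((r & p)) | !X(p))=True G((r & p))=False (r & p)=False r=False p=True !X(p)=True X(p)=False
s_4={s}: (G((r & p)) | !X(p))=True G((r & p))=False (r & p)=False r=False p=False !X(p)=True X(p)=False
Evaluating at position 3: result = True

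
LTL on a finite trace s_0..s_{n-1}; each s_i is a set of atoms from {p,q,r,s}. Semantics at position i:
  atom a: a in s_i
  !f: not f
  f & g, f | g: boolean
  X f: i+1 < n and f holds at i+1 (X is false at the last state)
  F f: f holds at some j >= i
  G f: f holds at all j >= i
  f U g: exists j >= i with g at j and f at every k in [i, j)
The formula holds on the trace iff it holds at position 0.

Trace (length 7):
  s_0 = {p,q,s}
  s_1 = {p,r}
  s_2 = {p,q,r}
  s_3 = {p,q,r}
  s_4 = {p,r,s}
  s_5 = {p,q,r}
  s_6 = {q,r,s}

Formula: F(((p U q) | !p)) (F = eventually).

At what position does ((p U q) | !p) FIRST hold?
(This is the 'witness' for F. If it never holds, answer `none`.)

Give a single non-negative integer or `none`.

Answer: 0

Derivation:
s_0={p,q,s}: ((p U q) | !p)=True (p U q)=True p=True q=True !p=False
s_1={p,r}: ((p U q) | !p)=True (p U q)=True p=True q=False !p=False
s_2={p,q,r}: ((p U q) | !p)=True (p U q)=True p=True q=True !p=False
s_3={p,q,r}: ((p U q) | !p)=True (p U q)=True p=True q=True !p=False
s_4={p,r,s}: ((p U q) | !p)=True (p U q)=True p=True q=False !p=False
s_5={p,q,r}: ((p U q) | !p)=True (p U q)=True p=True q=True !p=False
s_6={q,r,s}: ((p U q) | !p)=True (p U q)=True p=False q=True !p=True
F(((p U q) | !p)) holds; first witness at position 0.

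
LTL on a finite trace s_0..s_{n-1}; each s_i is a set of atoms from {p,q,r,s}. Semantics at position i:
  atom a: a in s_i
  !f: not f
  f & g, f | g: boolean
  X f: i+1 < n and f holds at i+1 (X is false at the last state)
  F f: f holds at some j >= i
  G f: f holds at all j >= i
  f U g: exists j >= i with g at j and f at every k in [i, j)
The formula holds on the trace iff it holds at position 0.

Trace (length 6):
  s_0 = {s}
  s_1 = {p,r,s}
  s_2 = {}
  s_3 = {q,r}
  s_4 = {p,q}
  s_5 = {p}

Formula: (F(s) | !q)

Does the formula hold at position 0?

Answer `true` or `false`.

s_0={s}: (F(s) | !q)=True F(s)=True s=True !q=True q=False
s_1={p,r,s}: (F(s) | !q)=True F(s)=True s=True !q=True q=False
s_2={}: (F(s) | !q)=True F(s)=False s=False !q=True q=False
s_3={q,r}: (F(s) | !q)=False F(s)=False s=False !q=False q=True
s_4={p,q}: (F(s) | !q)=False F(s)=False s=False !q=False q=True
s_5={p}: (F(s) | !q)=True F(s)=False s=False !q=True q=False

Answer: true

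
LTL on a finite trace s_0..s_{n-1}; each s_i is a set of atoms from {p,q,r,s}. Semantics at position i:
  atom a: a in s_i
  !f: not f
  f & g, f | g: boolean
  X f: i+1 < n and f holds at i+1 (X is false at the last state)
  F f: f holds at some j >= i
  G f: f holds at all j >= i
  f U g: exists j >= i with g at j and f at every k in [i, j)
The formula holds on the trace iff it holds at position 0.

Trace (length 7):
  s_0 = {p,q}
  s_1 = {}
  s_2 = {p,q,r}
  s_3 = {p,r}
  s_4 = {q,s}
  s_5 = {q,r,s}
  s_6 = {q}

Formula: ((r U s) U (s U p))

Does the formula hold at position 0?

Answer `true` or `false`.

Answer: true

Derivation:
s_0={p,q}: ((r U s) U (s U p))=True (r U s)=False r=False s=False (s U p)=True p=True
s_1={}: ((r U s) U (s U p))=False (r U s)=False r=False s=False (s U p)=False p=False
s_2={p,q,r}: ((r U s) U (s U p))=True (r U s)=True r=True s=False (s U p)=True p=True
s_3={p,r}: ((r U s) U (s U p))=True (r U s)=True r=True s=False (s U p)=True p=True
s_4={q,s}: ((r U s) U (s U p))=False (r U s)=True r=False s=True (s U p)=False p=False
s_5={q,r,s}: ((r U s) U (s U p))=False (r U s)=True r=True s=True (s U p)=False p=False
s_6={q}: ((r U s) U (s U p))=False (r U s)=False r=False s=False (s U p)=False p=False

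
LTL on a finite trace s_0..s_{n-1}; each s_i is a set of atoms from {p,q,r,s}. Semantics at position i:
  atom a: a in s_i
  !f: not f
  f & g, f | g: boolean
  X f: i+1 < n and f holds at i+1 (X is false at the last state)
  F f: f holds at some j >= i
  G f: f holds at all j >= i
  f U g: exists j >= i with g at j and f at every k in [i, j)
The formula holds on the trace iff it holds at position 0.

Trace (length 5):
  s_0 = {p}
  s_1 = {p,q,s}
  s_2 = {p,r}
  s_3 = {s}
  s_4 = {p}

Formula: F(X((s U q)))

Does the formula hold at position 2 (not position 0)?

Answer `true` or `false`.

s_0={p}: F(X((s U q)))=True X((s U q))=True (s U q)=False s=False q=False
s_1={p,q,s}: F(X((s U q)))=False X((s U q))=False (s U q)=True s=True q=True
s_2={p,r}: F(X((s U q)))=False X((s U q))=False (s U q)=False s=False q=False
s_3={s}: F(X((s U q)))=False X((s U q))=False (s U q)=False s=True q=False
s_4={p}: F(X((s U q)))=False X((s U q))=False (s U q)=False s=False q=False
Evaluating at position 2: result = False

Answer: false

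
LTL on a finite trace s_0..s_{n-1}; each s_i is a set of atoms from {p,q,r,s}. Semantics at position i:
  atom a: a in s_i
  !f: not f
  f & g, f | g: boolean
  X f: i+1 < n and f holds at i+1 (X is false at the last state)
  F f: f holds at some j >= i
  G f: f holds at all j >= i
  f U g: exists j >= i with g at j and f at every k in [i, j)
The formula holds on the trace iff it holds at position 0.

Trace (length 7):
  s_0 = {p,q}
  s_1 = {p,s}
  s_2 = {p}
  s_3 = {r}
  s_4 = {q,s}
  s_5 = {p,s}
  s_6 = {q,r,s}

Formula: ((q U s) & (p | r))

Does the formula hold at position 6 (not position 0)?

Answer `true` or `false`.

s_0={p,q}: ((q U s) & (p | r))=True (q U s)=True q=True s=False (p | r)=True p=True r=False
s_1={p,s}: ((q U s) & (p | r))=True (q U s)=True q=False s=True (p | r)=True p=True r=False
s_2={p}: ((q U s) & (p | r))=False (q U s)=False q=False s=False (p | r)=True p=True r=False
s_3={r}: ((q U s) & (p | r))=False (q U s)=False q=False s=False (p | r)=True p=False r=True
s_4={q,s}: ((q U s) & (p | r))=False (q U s)=True q=True s=True (p | r)=False p=False r=False
s_5={p,s}: ((q U s) & (p | r))=True (q U s)=True q=False s=True (p | r)=True p=True r=False
s_6={q,r,s}: ((q U s) & (p | r))=True (q U s)=True q=True s=True (p | r)=True p=False r=True
Evaluating at position 6: result = True

Answer: true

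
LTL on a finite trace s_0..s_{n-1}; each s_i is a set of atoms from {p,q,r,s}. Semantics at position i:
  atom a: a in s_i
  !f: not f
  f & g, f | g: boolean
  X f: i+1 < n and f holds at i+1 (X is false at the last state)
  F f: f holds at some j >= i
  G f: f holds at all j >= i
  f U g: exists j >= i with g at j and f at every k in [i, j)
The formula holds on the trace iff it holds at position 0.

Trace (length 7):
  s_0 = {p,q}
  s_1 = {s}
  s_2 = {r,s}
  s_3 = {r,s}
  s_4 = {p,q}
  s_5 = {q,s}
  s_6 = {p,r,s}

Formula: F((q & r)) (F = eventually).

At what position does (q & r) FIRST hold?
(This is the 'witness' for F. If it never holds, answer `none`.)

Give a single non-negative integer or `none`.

Answer: none

Derivation:
s_0={p,q}: (q & r)=False q=True r=False
s_1={s}: (q & r)=False q=False r=False
s_2={r,s}: (q & r)=False q=False r=True
s_3={r,s}: (q & r)=False q=False r=True
s_4={p,q}: (q & r)=False q=True r=False
s_5={q,s}: (q & r)=False q=True r=False
s_6={p,r,s}: (q & r)=False q=False r=True
F((q & r)) does not hold (no witness exists).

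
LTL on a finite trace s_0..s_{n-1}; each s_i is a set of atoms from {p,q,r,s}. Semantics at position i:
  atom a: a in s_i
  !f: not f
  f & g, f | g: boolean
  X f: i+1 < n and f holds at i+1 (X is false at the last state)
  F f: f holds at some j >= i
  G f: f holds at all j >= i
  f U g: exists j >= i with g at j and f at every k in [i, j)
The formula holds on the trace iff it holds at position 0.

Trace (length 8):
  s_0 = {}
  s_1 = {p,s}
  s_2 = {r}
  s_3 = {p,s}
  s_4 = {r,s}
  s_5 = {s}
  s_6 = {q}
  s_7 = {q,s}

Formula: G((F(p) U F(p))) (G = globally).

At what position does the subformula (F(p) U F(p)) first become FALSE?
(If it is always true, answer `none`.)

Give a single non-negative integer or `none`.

Answer: 4

Derivation:
s_0={}: (F(p) U F(p))=True F(p)=True p=False
s_1={p,s}: (F(p) U F(p))=True F(p)=True p=True
s_2={r}: (F(p) U F(p))=True F(p)=True p=False
s_3={p,s}: (F(p) U F(p))=True F(p)=True p=True
s_4={r,s}: (F(p) U F(p))=False F(p)=False p=False
s_5={s}: (F(p) U F(p))=False F(p)=False p=False
s_6={q}: (F(p) U F(p))=False F(p)=False p=False
s_7={q,s}: (F(p) U F(p))=False F(p)=False p=False
G((F(p) U F(p))) holds globally = False
First violation at position 4.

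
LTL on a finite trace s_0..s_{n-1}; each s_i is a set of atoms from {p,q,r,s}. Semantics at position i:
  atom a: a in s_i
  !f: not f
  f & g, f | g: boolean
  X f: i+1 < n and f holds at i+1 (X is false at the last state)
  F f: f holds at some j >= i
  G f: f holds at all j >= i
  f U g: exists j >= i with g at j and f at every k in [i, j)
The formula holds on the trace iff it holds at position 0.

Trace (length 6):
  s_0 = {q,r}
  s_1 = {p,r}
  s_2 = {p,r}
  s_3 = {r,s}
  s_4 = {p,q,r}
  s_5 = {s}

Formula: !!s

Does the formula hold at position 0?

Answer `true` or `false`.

s_0={q,r}: !!s=False !s=True s=False
s_1={p,r}: !!s=False !s=True s=False
s_2={p,r}: !!s=False !s=True s=False
s_3={r,s}: !!s=True !s=False s=True
s_4={p,q,r}: !!s=False !s=True s=False
s_5={s}: !!s=True !s=False s=True

Answer: false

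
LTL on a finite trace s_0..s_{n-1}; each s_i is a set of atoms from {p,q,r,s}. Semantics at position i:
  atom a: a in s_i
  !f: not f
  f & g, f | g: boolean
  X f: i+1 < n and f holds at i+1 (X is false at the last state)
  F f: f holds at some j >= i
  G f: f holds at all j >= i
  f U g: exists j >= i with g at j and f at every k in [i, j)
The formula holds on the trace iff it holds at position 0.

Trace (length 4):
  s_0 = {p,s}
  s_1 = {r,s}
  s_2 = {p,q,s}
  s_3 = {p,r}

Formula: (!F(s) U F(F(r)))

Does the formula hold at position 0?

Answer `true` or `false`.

s_0={p,s}: (!F(s) U F(F(r)))=True !F(s)=False F(s)=True s=True F(F(r))=True F(r)=True r=False
s_1={r,s}: (!F(s) U F(F(r)))=True !F(s)=False F(s)=True s=True F(F(r))=True F(r)=True r=True
s_2={p,q,s}: (!F(s) U F(F(r)))=True !F(s)=False F(s)=True s=True F(F(r))=True F(r)=True r=False
s_3={p,r}: (!F(s) U F(F(r)))=True !F(s)=True F(s)=False s=False F(F(r))=True F(r)=True r=True

Answer: true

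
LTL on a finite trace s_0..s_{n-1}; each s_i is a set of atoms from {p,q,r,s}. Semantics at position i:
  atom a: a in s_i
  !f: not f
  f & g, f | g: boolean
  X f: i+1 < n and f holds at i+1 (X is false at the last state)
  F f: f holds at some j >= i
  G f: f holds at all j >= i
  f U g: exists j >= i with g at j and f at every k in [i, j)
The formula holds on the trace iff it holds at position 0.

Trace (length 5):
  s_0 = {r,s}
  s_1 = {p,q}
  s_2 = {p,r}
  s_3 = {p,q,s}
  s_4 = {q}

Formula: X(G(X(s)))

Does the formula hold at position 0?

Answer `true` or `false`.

Answer: false

Derivation:
s_0={r,s}: X(G(X(s)))=False G(X(s))=False X(s)=False s=True
s_1={p,q}: X(G(X(s)))=False G(X(s))=False X(s)=False s=False
s_2={p,r}: X(G(X(s)))=False G(X(s))=False X(s)=True s=False
s_3={p,q,s}: X(G(X(s)))=False G(X(s))=False X(s)=False s=True
s_4={q}: X(G(X(s)))=False G(X(s))=False X(s)=False s=False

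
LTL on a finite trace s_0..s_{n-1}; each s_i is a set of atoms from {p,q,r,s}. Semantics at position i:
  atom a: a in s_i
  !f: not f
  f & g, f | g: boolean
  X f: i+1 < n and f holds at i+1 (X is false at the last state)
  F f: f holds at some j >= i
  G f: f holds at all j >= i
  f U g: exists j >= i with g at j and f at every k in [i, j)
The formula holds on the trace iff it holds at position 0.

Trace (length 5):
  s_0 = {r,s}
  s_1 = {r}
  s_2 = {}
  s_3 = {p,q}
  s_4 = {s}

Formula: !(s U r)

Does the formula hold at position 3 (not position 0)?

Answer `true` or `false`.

Answer: true

Derivation:
s_0={r,s}: !(s U r)=False (s U r)=True s=True r=True
s_1={r}: !(s U r)=False (s U r)=True s=False r=True
s_2={}: !(s U r)=True (s U r)=False s=False r=False
s_3={p,q}: !(s U r)=True (s U r)=False s=False r=False
s_4={s}: !(s U r)=True (s U r)=False s=True r=False
Evaluating at position 3: result = True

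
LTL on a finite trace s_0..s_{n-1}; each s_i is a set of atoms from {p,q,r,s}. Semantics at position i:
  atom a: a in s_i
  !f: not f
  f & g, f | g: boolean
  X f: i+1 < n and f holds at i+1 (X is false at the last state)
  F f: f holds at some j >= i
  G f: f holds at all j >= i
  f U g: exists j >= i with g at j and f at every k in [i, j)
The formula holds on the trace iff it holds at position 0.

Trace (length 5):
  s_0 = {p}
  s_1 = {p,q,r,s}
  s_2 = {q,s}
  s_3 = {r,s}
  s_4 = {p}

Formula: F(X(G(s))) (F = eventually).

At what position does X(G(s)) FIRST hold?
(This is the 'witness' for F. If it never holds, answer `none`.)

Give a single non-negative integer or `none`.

Answer: none

Derivation:
s_0={p}: X(G(s))=False G(s)=False s=False
s_1={p,q,r,s}: X(G(s))=False G(s)=False s=True
s_2={q,s}: X(G(s))=False G(s)=False s=True
s_3={r,s}: X(G(s))=False G(s)=False s=True
s_4={p}: X(G(s))=False G(s)=False s=False
F(X(G(s))) does not hold (no witness exists).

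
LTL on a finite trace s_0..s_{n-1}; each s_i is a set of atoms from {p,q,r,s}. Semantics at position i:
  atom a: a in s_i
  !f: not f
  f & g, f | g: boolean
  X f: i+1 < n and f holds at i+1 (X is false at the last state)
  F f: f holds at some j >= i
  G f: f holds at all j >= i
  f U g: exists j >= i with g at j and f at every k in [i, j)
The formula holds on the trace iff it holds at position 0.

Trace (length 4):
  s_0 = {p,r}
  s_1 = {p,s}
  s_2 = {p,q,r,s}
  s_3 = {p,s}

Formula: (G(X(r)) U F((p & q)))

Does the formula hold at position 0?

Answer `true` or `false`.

Answer: true

Derivation:
s_0={p,r}: (G(X(r)) U F((p & q)))=True G(X(r))=False X(r)=False r=True F((p & q))=True (p & q)=False p=True q=False
s_1={p,s}: (G(X(r)) U F((p & q)))=True G(X(r))=False X(r)=True r=False F((p & q))=True (p & q)=False p=True q=False
s_2={p,q,r,s}: (G(X(r)) U F((p & q)))=True G(X(r))=False X(r)=False r=True F((p & q))=True (p & q)=True p=True q=True
s_3={p,s}: (G(X(r)) U F((p & q)))=False G(X(r))=False X(r)=False r=False F((p & q))=False (p & q)=False p=True q=False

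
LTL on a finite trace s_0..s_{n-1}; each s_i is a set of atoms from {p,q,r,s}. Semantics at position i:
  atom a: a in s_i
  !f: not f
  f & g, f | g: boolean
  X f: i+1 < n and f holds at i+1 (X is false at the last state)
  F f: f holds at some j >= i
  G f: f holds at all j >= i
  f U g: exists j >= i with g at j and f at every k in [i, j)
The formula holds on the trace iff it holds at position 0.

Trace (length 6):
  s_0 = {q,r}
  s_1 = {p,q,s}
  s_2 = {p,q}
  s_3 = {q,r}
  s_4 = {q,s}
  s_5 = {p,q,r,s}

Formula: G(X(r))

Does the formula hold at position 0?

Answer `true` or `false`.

s_0={q,r}: G(X(r))=False X(r)=False r=True
s_1={p,q,s}: G(X(r))=False X(r)=False r=False
s_2={p,q}: G(X(r))=False X(r)=True r=False
s_3={q,r}: G(X(r))=False X(r)=False r=True
s_4={q,s}: G(X(r))=False X(r)=True r=False
s_5={p,q,r,s}: G(X(r))=False X(r)=False r=True

Answer: false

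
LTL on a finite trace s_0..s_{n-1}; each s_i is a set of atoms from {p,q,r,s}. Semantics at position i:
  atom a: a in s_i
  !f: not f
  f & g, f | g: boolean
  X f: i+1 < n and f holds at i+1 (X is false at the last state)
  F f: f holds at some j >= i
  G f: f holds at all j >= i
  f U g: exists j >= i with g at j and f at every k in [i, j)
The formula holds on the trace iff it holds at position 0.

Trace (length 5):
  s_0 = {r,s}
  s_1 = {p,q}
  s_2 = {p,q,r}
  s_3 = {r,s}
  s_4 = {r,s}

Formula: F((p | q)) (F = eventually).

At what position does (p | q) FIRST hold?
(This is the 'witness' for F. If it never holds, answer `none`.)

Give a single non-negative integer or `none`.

Answer: 1

Derivation:
s_0={r,s}: (p | q)=False p=False q=False
s_1={p,q}: (p | q)=True p=True q=True
s_2={p,q,r}: (p | q)=True p=True q=True
s_3={r,s}: (p | q)=False p=False q=False
s_4={r,s}: (p | q)=False p=False q=False
F((p | q)) holds; first witness at position 1.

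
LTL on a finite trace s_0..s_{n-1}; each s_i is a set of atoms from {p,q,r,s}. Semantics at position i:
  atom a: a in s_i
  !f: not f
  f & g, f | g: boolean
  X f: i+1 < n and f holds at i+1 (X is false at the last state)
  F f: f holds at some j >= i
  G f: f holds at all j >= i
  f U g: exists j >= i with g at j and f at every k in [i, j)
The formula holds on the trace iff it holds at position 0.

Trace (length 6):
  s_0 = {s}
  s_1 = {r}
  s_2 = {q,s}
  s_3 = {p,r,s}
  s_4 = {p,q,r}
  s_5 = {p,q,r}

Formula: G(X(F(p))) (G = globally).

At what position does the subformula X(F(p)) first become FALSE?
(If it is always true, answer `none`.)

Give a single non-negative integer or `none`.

s_0={s}: X(F(p))=True F(p)=True p=False
s_1={r}: X(F(p))=True F(p)=True p=False
s_2={q,s}: X(F(p))=True F(p)=True p=False
s_3={p,r,s}: X(F(p))=True F(p)=True p=True
s_4={p,q,r}: X(F(p))=True F(p)=True p=True
s_5={p,q,r}: X(F(p))=False F(p)=True p=True
G(X(F(p))) holds globally = False
First violation at position 5.

Answer: 5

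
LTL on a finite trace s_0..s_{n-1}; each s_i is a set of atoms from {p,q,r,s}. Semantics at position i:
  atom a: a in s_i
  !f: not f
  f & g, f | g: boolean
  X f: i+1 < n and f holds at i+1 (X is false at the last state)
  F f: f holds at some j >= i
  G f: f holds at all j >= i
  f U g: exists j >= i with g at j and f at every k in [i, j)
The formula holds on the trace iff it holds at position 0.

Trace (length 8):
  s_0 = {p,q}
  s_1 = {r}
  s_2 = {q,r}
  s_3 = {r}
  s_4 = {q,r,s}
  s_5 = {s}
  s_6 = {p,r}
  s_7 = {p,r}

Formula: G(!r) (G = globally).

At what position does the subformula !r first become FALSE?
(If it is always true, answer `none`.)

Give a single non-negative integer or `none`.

s_0={p,q}: !r=True r=False
s_1={r}: !r=False r=True
s_2={q,r}: !r=False r=True
s_3={r}: !r=False r=True
s_4={q,r,s}: !r=False r=True
s_5={s}: !r=True r=False
s_6={p,r}: !r=False r=True
s_7={p,r}: !r=False r=True
G(!r) holds globally = False
First violation at position 1.

Answer: 1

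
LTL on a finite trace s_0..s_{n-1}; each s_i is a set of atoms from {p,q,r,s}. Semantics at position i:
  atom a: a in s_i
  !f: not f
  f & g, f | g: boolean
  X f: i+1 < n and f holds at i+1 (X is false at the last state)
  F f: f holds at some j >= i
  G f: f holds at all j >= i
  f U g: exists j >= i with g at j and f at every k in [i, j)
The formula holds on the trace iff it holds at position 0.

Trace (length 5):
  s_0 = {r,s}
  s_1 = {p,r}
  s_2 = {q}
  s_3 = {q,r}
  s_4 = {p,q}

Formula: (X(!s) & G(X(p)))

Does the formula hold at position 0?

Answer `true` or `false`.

Answer: false

Derivation:
s_0={r,s}: (X(!s) & G(X(p)))=False X(!s)=True !s=False s=True G(X(p))=False X(p)=True p=False
s_1={p,r}: (X(!s) & G(X(p)))=False X(!s)=True !s=True s=False G(X(p))=False X(p)=False p=True
s_2={q}: (X(!s) & G(X(p)))=False X(!s)=True !s=True s=False G(X(p))=False X(p)=False p=False
s_3={q,r}: (X(!s) & G(X(p)))=False X(!s)=True !s=True s=False G(X(p))=False X(p)=True p=False
s_4={p,q}: (X(!s) & G(X(p)))=False X(!s)=False !s=True s=False G(X(p))=False X(p)=False p=True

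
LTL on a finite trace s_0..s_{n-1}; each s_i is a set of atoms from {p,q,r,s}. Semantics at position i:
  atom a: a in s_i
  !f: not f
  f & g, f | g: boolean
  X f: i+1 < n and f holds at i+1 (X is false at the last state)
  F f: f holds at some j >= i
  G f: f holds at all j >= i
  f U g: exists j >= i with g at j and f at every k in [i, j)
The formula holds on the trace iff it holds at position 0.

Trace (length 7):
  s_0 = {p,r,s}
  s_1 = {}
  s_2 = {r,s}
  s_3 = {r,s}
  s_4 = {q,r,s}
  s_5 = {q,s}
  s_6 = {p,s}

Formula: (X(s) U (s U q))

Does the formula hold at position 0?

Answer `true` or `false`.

Answer: false

Derivation:
s_0={p,r,s}: (X(s) U (s U q))=False X(s)=False s=True (s U q)=False q=False
s_1={}: (X(s) U (s U q))=True X(s)=True s=False (s U q)=False q=False
s_2={r,s}: (X(s) U (s U q))=True X(s)=True s=True (s U q)=True q=False
s_3={r,s}: (X(s) U (s U q))=True X(s)=True s=True (s U q)=True q=False
s_4={q,r,s}: (X(s) U (s U q))=True X(s)=True s=True (s U q)=True q=True
s_5={q,s}: (X(s) U (s U q))=True X(s)=True s=True (s U q)=True q=True
s_6={p,s}: (X(s) U (s U q))=False X(s)=False s=True (s U q)=False q=False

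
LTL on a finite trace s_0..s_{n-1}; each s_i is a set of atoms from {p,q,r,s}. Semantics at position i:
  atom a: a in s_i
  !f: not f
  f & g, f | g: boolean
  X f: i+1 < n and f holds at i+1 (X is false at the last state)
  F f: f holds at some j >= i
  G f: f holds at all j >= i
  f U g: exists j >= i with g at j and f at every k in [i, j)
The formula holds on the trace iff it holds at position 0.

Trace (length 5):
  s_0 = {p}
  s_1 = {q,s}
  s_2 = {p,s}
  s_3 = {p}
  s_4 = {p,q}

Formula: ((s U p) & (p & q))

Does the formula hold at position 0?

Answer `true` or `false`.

Answer: false

Derivation:
s_0={p}: ((s U p) & (p & q))=False (s U p)=True s=False p=True (p & q)=False q=False
s_1={q,s}: ((s U p) & (p & q))=False (s U p)=True s=True p=False (p & q)=False q=True
s_2={p,s}: ((s U p) & (p & q))=False (s U p)=True s=True p=True (p & q)=False q=False
s_3={p}: ((s U p) & (p & q))=False (s U p)=True s=False p=True (p & q)=False q=False
s_4={p,q}: ((s U p) & (p & q))=True (s U p)=True s=False p=True (p & q)=True q=True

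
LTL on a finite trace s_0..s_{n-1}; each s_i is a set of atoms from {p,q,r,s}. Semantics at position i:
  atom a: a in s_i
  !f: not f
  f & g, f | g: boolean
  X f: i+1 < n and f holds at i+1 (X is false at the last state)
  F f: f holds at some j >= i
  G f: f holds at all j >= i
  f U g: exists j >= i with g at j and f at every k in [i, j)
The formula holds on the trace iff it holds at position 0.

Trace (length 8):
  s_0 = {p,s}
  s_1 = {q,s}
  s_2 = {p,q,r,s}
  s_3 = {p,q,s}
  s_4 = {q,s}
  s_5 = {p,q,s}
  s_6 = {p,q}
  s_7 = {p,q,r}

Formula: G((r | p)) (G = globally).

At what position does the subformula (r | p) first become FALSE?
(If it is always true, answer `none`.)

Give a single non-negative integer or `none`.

Answer: 1

Derivation:
s_0={p,s}: (r | p)=True r=False p=True
s_1={q,s}: (r | p)=False r=False p=False
s_2={p,q,r,s}: (r | p)=True r=True p=True
s_3={p,q,s}: (r | p)=True r=False p=True
s_4={q,s}: (r | p)=False r=False p=False
s_5={p,q,s}: (r | p)=True r=False p=True
s_6={p,q}: (r | p)=True r=False p=True
s_7={p,q,r}: (r | p)=True r=True p=True
G((r | p)) holds globally = False
First violation at position 1.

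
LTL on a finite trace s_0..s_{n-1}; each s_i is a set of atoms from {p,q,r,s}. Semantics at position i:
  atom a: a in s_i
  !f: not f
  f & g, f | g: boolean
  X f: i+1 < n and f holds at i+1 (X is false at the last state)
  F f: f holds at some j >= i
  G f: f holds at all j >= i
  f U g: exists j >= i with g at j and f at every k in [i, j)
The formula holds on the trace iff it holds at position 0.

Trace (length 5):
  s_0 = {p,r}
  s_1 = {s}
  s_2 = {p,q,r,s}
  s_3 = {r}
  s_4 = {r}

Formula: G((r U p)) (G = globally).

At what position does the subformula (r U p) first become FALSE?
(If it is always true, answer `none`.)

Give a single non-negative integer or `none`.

s_0={p,r}: (r U p)=True r=True p=True
s_1={s}: (r U p)=False r=False p=False
s_2={p,q,r,s}: (r U p)=True r=True p=True
s_3={r}: (r U p)=False r=True p=False
s_4={r}: (r U p)=False r=True p=False
G((r U p)) holds globally = False
First violation at position 1.

Answer: 1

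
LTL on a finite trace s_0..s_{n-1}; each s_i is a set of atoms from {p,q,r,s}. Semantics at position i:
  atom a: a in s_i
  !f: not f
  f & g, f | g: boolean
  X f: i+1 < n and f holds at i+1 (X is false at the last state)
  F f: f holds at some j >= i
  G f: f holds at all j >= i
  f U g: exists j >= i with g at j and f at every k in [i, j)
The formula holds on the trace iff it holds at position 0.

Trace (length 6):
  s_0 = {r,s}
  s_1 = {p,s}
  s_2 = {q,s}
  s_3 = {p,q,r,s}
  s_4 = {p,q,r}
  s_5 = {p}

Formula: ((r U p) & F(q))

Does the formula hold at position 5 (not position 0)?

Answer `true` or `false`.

s_0={r,s}: ((r U p) & F(q))=True (r U p)=True r=True p=False F(q)=True q=False
s_1={p,s}: ((r U p) & F(q))=True (r U p)=True r=False p=True F(q)=True q=False
s_2={q,s}: ((r U p) & F(q))=False (r U p)=False r=False p=False F(q)=True q=True
s_3={p,q,r,s}: ((r U p) & F(q))=True (r U p)=True r=True p=True F(q)=True q=True
s_4={p,q,r}: ((r U p) & F(q))=True (r U p)=True r=True p=True F(q)=True q=True
s_5={p}: ((r U p) & F(q))=False (r U p)=True r=False p=True F(q)=False q=False
Evaluating at position 5: result = False

Answer: false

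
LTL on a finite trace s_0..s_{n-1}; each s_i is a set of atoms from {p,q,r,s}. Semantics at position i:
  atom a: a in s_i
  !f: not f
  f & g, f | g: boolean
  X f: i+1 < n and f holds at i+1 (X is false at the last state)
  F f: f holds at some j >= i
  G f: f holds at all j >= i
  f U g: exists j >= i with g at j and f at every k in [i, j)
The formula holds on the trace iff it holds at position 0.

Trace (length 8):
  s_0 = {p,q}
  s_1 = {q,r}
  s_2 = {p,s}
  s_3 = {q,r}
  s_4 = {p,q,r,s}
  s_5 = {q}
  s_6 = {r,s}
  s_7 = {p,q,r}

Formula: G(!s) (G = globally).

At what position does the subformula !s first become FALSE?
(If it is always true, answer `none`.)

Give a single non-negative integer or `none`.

Answer: 2

Derivation:
s_0={p,q}: !s=True s=False
s_1={q,r}: !s=True s=False
s_2={p,s}: !s=False s=True
s_3={q,r}: !s=True s=False
s_4={p,q,r,s}: !s=False s=True
s_5={q}: !s=True s=False
s_6={r,s}: !s=False s=True
s_7={p,q,r}: !s=True s=False
G(!s) holds globally = False
First violation at position 2.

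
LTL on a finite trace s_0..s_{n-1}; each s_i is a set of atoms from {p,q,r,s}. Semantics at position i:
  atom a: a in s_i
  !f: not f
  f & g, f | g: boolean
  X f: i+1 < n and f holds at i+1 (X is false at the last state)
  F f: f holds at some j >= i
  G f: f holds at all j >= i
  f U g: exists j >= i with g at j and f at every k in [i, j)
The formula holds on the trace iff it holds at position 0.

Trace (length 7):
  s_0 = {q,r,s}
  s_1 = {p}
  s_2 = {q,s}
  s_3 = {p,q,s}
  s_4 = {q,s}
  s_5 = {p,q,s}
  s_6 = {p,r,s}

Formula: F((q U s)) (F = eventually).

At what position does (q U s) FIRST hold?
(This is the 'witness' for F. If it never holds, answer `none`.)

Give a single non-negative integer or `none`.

s_0={q,r,s}: (q U s)=True q=True s=True
s_1={p}: (q U s)=False q=False s=False
s_2={q,s}: (q U s)=True q=True s=True
s_3={p,q,s}: (q U s)=True q=True s=True
s_4={q,s}: (q U s)=True q=True s=True
s_5={p,q,s}: (q U s)=True q=True s=True
s_6={p,r,s}: (q U s)=True q=False s=True
F((q U s)) holds; first witness at position 0.

Answer: 0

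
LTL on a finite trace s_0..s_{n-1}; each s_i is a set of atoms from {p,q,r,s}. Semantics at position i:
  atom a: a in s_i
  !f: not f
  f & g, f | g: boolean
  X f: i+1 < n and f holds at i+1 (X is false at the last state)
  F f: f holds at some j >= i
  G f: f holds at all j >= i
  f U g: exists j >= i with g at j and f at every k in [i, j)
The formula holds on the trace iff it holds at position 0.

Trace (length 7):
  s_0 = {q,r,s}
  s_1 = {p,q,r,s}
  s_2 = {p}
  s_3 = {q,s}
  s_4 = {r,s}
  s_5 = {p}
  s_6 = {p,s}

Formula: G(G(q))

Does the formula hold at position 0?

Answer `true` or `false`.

s_0={q,r,s}: G(G(q))=False G(q)=False q=True
s_1={p,q,r,s}: G(G(q))=False G(q)=False q=True
s_2={p}: G(G(q))=False G(q)=False q=False
s_3={q,s}: G(G(q))=False G(q)=False q=True
s_4={r,s}: G(G(q))=False G(q)=False q=False
s_5={p}: G(G(q))=False G(q)=False q=False
s_6={p,s}: G(G(q))=False G(q)=False q=False

Answer: false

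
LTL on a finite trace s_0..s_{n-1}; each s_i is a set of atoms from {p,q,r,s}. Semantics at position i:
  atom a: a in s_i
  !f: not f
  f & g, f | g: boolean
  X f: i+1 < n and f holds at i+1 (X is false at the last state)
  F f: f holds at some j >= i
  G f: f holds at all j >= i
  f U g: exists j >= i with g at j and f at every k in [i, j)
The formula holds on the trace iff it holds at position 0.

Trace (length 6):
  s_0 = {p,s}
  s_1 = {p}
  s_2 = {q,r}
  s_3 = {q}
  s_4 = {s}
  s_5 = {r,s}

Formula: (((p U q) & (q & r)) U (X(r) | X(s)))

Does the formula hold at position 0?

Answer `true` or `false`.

Answer: false

Derivation:
s_0={p,s}: (((p U q) & (q & r)) U (X(r) | X(s)))=False ((p U q) & (q & r))=False (p U q)=True p=True q=False (q & r)=False r=False (X(r) | X(s))=False X(r)=False X(s)=False s=True
s_1={p}: (((p U q) & (q & r)) U (X(r) | X(s)))=True ((p U q) & (q & r))=False (p U q)=True p=True q=False (q & r)=False r=False (X(r) | X(s))=True X(r)=True X(s)=False s=False
s_2={q,r}: (((p U q) & (q & r)) U (X(r) | X(s)))=True ((p U q) & (q & r))=True (p U q)=True p=False q=True (q & r)=True r=True (X(r) | X(s))=False X(r)=False X(s)=False s=False
s_3={q}: (((p U q) & (q & r)) U (X(r) | X(s)))=True ((p U q) & (q & r))=False (p U q)=True p=False q=True (q & r)=False r=False (X(r) | X(s))=True X(r)=False X(s)=True s=False
s_4={s}: (((p U q) & (q & r)) U (X(r) | X(s)))=True ((p U q) & (q & r))=False (p U q)=False p=False q=False (q & r)=False r=False (X(r) | X(s))=True X(r)=True X(s)=True s=True
s_5={r,s}: (((p U q) & (q & r)) U (X(r) | X(s)))=False ((p U q) & (q & r))=False (p U q)=False p=False q=False (q & r)=False r=True (X(r) | X(s))=False X(r)=False X(s)=False s=True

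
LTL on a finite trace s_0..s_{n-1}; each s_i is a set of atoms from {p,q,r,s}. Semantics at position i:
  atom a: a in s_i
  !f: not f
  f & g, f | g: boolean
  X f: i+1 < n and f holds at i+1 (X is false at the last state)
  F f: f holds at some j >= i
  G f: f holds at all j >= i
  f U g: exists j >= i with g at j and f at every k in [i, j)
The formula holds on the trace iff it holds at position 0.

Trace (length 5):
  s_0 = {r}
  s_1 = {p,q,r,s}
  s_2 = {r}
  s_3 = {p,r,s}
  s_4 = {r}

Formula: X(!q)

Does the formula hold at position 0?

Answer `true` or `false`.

Answer: false

Derivation:
s_0={r}: X(!q)=False !q=True q=False
s_1={p,q,r,s}: X(!q)=True !q=False q=True
s_2={r}: X(!q)=True !q=True q=False
s_3={p,r,s}: X(!q)=True !q=True q=False
s_4={r}: X(!q)=False !q=True q=False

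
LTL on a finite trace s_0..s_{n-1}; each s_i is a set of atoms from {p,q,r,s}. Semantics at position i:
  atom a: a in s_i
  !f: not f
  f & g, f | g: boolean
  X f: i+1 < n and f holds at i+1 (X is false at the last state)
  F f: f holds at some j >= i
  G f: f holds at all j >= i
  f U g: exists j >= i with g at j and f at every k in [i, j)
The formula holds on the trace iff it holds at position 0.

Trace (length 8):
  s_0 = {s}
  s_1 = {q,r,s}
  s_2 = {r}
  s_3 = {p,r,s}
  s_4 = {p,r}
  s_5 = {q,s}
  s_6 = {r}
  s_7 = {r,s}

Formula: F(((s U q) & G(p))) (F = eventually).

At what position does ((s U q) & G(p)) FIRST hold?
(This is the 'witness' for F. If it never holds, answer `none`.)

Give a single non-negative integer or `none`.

s_0={s}: ((s U q) & G(p))=False (s U q)=True s=True q=False G(p)=False p=False
s_1={q,r,s}: ((s U q) & G(p))=False (s U q)=True s=True q=True G(p)=False p=False
s_2={r}: ((s U q) & G(p))=False (s U q)=False s=False q=False G(p)=False p=False
s_3={p,r,s}: ((s U q) & G(p))=False (s U q)=False s=True q=False G(p)=False p=True
s_4={p,r}: ((s U q) & G(p))=False (s U q)=False s=False q=False G(p)=False p=True
s_5={q,s}: ((s U q) & G(p))=False (s U q)=True s=True q=True G(p)=False p=False
s_6={r}: ((s U q) & G(p))=False (s U q)=False s=False q=False G(p)=False p=False
s_7={r,s}: ((s U q) & G(p))=False (s U q)=False s=True q=False G(p)=False p=False
F(((s U q) & G(p))) does not hold (no witness exists).

Answer: none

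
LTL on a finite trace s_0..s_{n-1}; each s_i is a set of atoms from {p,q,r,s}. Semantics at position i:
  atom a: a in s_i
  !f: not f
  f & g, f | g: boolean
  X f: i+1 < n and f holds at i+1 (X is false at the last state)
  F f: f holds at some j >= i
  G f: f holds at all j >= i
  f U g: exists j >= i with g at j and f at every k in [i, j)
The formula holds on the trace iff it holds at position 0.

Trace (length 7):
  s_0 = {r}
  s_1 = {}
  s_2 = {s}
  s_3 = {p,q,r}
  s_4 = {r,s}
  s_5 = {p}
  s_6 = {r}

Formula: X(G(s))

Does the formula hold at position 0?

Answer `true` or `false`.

Answer: false

Derivation:
s_0={r}: X(G(s))=False G(s)=False s=False
s_1={}: X(G(s))=False G(s)=False s=False
s_2={s}: X(G(s))=False G(s)=False s=True
s_3={p,q,r}: X(G(s))=False G(s)=False s=False
s_4={r,s}: X(G(s))=False G(s)=False s=True
s_5={p}: X(G(s))=False G(s)=False s=False
s_6={r}: X(G(s))=False G(s)=False s=False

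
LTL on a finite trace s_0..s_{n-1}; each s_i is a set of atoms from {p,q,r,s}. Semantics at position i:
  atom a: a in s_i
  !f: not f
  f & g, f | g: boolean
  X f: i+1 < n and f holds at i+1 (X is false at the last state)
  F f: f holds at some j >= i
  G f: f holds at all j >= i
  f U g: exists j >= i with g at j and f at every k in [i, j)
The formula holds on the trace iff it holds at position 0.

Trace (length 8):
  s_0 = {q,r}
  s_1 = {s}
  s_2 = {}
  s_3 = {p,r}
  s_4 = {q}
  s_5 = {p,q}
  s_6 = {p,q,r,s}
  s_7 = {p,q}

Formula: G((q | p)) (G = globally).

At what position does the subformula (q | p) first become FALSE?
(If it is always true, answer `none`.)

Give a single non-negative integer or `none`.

Answer: 1

Derivation:
s_0={q,r}: (q | p)=True q=True p=False
s_1={s}: (q | p)=False q=False p=False
s_2={}: (q | p)=False q=False p=False
s_3={p,r}: (q | p)=True q=False p=True
s_4={q}: (q | p)=True q=True p=False
s_5={p,q}: (q | p)=True q=True p=True
s_6={p,q,r,s}: (q | p)=True q=True p=True
s_7={p,q}: (q | p)=True q=True p=True
G((q | p)) holds globally = False
First violation at position 1.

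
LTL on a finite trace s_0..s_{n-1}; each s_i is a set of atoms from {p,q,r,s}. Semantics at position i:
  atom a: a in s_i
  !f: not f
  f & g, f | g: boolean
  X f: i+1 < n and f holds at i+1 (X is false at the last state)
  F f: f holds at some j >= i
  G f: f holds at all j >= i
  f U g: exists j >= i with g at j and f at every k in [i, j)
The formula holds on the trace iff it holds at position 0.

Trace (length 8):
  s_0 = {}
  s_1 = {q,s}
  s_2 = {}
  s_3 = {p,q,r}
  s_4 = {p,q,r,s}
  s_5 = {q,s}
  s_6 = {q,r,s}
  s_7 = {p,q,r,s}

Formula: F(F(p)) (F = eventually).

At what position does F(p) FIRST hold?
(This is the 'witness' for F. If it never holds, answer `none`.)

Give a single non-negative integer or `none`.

s_0={}: F(p)=True p=False
s_1={q,s}: F(p)=True p=False
s_2={}: F(p)=True p=False
s_3={p,q,r}: F(p)=True p=True
s_4={p,q,r,s}: F(p)=True p=True
s_5={q,s}: F(p)=True p=False
s_6={q,r,s}: F(p)=True p=False
s_7={p,q,r,s}: F(p)=True p=True
F(F(p)) holds; first witness at position 0.

Answer: 0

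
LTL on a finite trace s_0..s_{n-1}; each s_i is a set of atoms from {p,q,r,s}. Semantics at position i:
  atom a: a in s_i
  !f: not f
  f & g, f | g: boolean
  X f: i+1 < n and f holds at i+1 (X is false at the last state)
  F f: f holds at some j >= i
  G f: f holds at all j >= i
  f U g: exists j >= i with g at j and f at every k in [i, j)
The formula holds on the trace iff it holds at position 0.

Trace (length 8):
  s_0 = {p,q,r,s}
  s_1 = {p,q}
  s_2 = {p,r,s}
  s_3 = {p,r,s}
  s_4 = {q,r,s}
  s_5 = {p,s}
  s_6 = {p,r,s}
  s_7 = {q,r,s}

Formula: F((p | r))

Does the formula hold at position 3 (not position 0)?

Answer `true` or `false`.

Answer: true

Derivation:
s_0={p,q,r,s}: F((p | r))=True (p | r)=True p=True r=True
s_1={p,q}: F((p | r))=True (p | r)=True p=True r=False
s_2={p,r,s}: F((p | r))=True (p | r)=True p=True r=True
s_3={p,r,s}: F((p | r))=True (p | r)=True p=True r=True
s_4={q,r,s}: F((p | r))=True (p | r)=True p=False r=True
s_5={p,s}: F((p | r))=True (p | r)=True p=True r=False
s_6={p,r,s}: F((p | r))=True (p | r)=True p=True r=True
s_7={q,r,s}: F((p | r))=True (p | r)=True p=False r=True
Evaluating at position 3: result = True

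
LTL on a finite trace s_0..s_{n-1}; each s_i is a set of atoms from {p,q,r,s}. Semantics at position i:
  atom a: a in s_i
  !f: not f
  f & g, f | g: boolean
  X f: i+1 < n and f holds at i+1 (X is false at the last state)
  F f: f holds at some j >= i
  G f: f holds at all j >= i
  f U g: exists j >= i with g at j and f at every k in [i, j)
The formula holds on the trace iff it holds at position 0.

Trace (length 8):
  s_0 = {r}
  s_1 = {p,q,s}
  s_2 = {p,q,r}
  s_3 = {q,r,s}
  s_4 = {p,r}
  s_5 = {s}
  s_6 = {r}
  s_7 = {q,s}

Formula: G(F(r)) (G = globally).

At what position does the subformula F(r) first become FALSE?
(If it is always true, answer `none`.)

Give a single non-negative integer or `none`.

s_0={r}: F(r)=True r=True
s_1={p,q,s}: F(r)=True r=False
s_2={p,q,r}: F(r)=True r=True
s_3={q,r,s}: F(r)=True r=True
s_4={p,r}: F(r)=True r=True
s_5={s}: F(r)=True r=False
s_6={r}: F(r)=True r=True
s_7={q,s}: F(r)=False r=False
G(F(r)) holds globally = False
First violation at position 7.

Answer: 7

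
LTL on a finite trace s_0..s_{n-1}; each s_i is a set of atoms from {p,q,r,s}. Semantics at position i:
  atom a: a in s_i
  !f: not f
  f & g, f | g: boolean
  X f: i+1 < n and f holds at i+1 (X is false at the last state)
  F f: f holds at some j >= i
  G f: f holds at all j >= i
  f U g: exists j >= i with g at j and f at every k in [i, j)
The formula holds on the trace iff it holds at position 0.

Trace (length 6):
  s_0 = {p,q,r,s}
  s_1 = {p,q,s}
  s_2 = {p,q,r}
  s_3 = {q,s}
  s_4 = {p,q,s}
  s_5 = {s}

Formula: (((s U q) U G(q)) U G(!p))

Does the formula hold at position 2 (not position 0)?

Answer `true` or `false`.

Answer: false

Derivation:
s_0={p,q,r,s}: (((s U q) U G(q)) U G(!p))=False ((s U q) U G(q))=False (s U q)=True s=True q=True G(q)=False G(!p)=False !p=False p=True
s_1={p,q,s}: (((s U q) U G(q)) U G(!p))=False ((s U q) U G(q))=False (s U q)=True s=True q=True G(q)=False G(!p)=False !p=False p=True
s_2={p,q,r}: (((s U q) U G(q)) U G(!p))=False ((s U q) U G(q))=False (s U q)=True s=False q=True G(q)=False G(!p)=False !p=False p=True
s_3={q,s}: (((s U q) U G(q)) U G(!p))=False ((s U q) U G(q))=False (s U q)=True s=True q=True G(q)=False G(!p)=False !p=True p=False
s_4={p,q,s}: (((s U q) U G(q)) U G(!p))=False ((s U q) U G(q))=False (s U q)=True s=True q=True G(q)=False G(!p)=False !p=False p=True
s_5={s}: (((s U q) U G(q)) U G(!p))=True ((s U q) U G(q))=False (s U q)=False s=True q=False G(q)=False G(!p)=True !p=True p=False
Evaluating at position 2: result = False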